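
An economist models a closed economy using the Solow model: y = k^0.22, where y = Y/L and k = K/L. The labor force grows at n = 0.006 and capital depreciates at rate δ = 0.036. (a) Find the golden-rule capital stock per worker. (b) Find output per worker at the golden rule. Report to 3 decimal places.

(a) k_gold ≈ 8.356; (b) y_gold ≈ 1.595

Capital per worker breaks even when investment replaces (n + δ)·k; here n + δ = 0.042.
At the golden rule the marginal product of capital equals n+δ: 0.22·k^(0.22−1) = 0.042. Solving, k_gold = (0.22/0.042)^(1/0.78) ≈ 8.3564.
y_gold = 8.3564^0.22 ≈ 1.5953.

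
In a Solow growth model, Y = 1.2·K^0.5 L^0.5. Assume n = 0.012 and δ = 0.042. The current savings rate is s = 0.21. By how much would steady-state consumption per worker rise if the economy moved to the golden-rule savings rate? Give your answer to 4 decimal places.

The effective depreciation rate is n + δ = 0.012 + 0.042 = 0.054.
Current steady state (s = 0.21): k* = (0.21·1.2/0.054)^(1/0.5) ≈ 21.7778, y* = 1.2·21.7778^0.5 ≈ 5.6000, c* = (1−0.21)·5.6000 ≈ 4.4240.
At the golden rule the marginal product of capital equals n+δ: 0.5·1.2·k^(0.5−1) = 0.054. Solving, k_gold = (0.5·1.2/0.054)^(1/0.5) ≈ 123.4568.
y_gold = 1.2·123.4568^0.5 ≈ 13.3333, c_gold = y_gold − 0.054·k_gold ≈ 6.6667.
Gain: Δc = 6.6667 − 4.4240 ≈ 2.2427.

Δc ≈ 2.2427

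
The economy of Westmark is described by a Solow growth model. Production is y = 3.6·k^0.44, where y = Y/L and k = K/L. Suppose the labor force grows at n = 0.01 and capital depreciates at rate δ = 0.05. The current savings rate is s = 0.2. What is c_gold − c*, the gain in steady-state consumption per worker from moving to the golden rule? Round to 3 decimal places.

n + δ = 0.01 + 0.05 = 0.06.
Current steady state (s = 0.2): k* = (0.2·3.6/0.06)^(1/0.56) ≈ 84.5492, y* = 3.6·84.5492^0.44 ≈ 25.3648, c* = (1−0.2)·25.3648 ≈ 20.2918.
Maximizing c = f(k) − (n+δ)·k gives f'(k) = n+δ, i.e. 0.44·3.6·k^(0.44−1) = 0.06, so k_gold = (0.44·3.6/0.06)^(1/0.56) ≈ 345.6037.
y_gold = 3.6·345.6037^0.44 ≈ 47.1278, c_gold = y_gold − 0.06·k_gold ≈ 26.3916.
Gain: Δc = 26.3916 − 20.2918 ≈ 6.0998.

Δc ≈ 6.100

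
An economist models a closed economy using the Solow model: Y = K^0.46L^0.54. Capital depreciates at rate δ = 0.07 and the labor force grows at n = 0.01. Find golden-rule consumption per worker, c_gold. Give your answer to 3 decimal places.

Capital per worker breaks even when investment replaces (n + δ)·k; here n + δ = 0.08.
Maximizing c = f(k) − (n+δ)·k gives f'(k) = n+δ, i.e. 0.46·k^(0.46−1) = 0.08, so k_gold = (0.46/0.08)^(1/0.54) ≈ 25.5148.
y_gold = 25.5148^0.46 ≈ 4.4374.
c_gold = y_gold − (n+δ)·k_gold = 4.4374 − 0.08·25.5148 ≈ 2.3962.

c_gold ≈ 2.396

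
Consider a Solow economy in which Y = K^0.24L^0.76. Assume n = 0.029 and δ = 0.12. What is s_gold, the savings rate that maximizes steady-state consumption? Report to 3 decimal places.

Break-even investment rate: n + δ = 0.029 + 0.12 = 0.149.
At the golden rule MPK = n+δ, and in any Cobb-Douglas steady state s = (n+δ)·k/y = MPK·k/y = capital's share 0.24.

s_gold = 0.240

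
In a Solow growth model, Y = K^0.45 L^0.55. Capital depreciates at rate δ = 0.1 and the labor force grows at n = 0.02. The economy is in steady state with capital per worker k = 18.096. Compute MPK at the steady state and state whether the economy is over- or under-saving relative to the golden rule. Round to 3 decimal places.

Capital per worker breaks even when investment replaces (n + δ)·k; here n + δ = 0.12.
MPK = 0.45·k^(0.45−1) = 0.45·18.096^(-0.55) ≈ 0.0915.
MPK < 0.12, so the economy is dynamically inefficient (over-saving).

over-saving; MPK ≈ 0.092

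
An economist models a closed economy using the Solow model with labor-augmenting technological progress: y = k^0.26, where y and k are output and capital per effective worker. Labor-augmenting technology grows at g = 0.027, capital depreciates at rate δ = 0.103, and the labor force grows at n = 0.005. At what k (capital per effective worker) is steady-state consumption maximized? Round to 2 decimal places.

k_gold ≈ 2.42

n + g + δ = 0.005 + 0.027 + 0.103 = 0.135.
Maximizing c = f(k) − (n+g+δ)·k gives f'(k) = n+g+δ, i.e. 0.26·k^(0.26−1) = 0.135, so k_gold = (0.26/0.135)^(1/0.74) ≈ 2.4246.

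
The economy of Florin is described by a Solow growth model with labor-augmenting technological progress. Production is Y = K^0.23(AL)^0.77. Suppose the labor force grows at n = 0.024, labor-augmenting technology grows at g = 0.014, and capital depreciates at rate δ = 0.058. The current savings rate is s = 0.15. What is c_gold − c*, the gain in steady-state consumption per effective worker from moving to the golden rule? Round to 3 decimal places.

Capital per effective worker breaks even when investment replaces (n + g + δ)·k; here n + g + δ = 0.096.
Current steady state (s = 0.15): k* = (0.15/0.096)^(1/0.77) ≈ 1.7853, y* = 1.7853^0.23 ≈ 1.1426, c* = (1−0.15)·1.1426 ≈ 0.9712.
Setting f'(k) = n+g+δ gives 0.23·k^(0.23−1) = 0.096, hence k_gold = (0.23/0.096)^(1/0.77) ≈ 3.1103.
y_gold = 3.1103^0.23 ≈ 1.2982, c_gold = y_gold − 0.096·k_gold ≈ 0.9996.
Gain: Δc = 0.9996 − 0.9712 ≈ 0.0284.

Δc ≈ 0.028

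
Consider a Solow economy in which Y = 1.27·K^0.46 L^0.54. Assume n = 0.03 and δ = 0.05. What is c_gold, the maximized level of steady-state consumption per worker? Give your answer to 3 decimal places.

c_gold ≈ 3.730

Break-even investment rate: n + δ = 0.03 + 0.05 = 0.08.
Golden rule sets MPK = n+δ: 0.46·1.27·k^(0.46−1) = 0.08, so k_gold = (0.46·1.27/0.08)^(1/0.54) ≈ 39.7211.
y_gold = 1.27·39.7211^0.46 ≈ 6.9080.
c_gold = y_gold − (n+δ)·k_gold = 6.9080 − 0.08·39.7211 ≈ 3.7303.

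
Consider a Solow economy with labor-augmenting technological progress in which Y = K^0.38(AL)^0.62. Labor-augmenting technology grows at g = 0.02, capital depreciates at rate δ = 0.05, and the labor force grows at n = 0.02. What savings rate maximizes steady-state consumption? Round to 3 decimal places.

s_gold = 0.380

Break-even investment rate: n + g + δ = 0.02 + 0.02 + 0.05 = 0.09.
At the golden rule MPK = n+g+δ, and in any Cobb-Douglas steady state s = (n+g+δ)·k/y = MPK·k/y = capital's share 0.38.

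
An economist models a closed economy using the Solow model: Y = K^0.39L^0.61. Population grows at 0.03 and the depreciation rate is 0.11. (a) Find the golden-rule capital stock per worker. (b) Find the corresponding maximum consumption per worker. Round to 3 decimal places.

n + δ = 0.03 + 0.11 = 0.14.
Setting f'(k) = n+δ gives 0.39·k^(0.39−1) = 0.14, hence k_gold = (0.39/0.14)^(1/0.61) ≈ 5.3630.
y_gold = 5.3630^0.39 ≈ 1.9252; c_gold = y_gold − 0.14·k_gold ≈ 1.1743.

(a) k_gold ≈ 5.363; (b) c_gold ≈ 1.174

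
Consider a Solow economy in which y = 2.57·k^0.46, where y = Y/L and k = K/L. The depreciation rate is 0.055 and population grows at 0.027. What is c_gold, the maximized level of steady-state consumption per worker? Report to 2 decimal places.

Capital per worker breaks even when investment replaces (n + δ)·k; here n + δ = 0.082.
Setting f'(k) = n+δ gives 0.46·2.57·k^(0.46−1) = 0.082, hence k_gold = (0.46·2.57/0.082)^(1/0.54) ≈ 139.9809.
y_gold = 2.57·139.9809^0.46 ≈ 24.9531.
c_gold = y_gold − (n+δ)·k_gold = 24.9531 − 0.082·139.9809 ≈ 13.4747.

c_gold ≈ 13.47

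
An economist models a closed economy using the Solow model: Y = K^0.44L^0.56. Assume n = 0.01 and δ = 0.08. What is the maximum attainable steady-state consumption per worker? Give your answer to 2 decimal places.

n + δ = 0.01 + 0.08 = 0.09.
Setting f'(k) = n+δ gives 0.44·k^(0.44−1) = 0.09, hence k_gold = (0.44/0.09)^(1/0.56) ≈ 17.0111.
y_gold = 17.0111^0.44 ≈ 3.4795.
c_gold = y_gold − (n+δ)·k_gold = 3.4795 − 0.09·17.0111 ≈ 1.9485.

c_gold ≈ 1.95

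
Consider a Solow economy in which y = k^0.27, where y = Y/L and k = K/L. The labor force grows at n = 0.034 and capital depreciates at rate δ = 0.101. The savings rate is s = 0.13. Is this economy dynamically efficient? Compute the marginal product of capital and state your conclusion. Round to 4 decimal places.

dynamically efficient; MPK ≈ 0.2804

Break-even investment rate: n + δ = 0.034 + 0.101 = 0.135.
Steady-state k*: s·k^0.27 = 0.135·k gives k* = (0.13/0.135)^(1/0.73) ≈ 0.9496.
MPK = 0.27·0.9496^(-0.73) ≈ 0.2804.
MPK > n+δ = 0.135, so the economy is dynamically efficient (under-saving).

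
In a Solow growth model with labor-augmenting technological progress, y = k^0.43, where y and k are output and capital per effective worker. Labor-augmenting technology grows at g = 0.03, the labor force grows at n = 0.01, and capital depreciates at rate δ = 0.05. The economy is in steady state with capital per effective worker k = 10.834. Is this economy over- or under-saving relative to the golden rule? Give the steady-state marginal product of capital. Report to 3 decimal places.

Break-even investment rate: n + g + δ = 0.01 + 0.03 + 0.05 = 0.09.
MPK = 0.43·k^(0.43−1) = 0.43·10.834^(-0.57) ≈ 0.1106.
MPK > 0.09, so the economy is dynamically efficient (under-saving).

under-saving; MPK ≈ 0.111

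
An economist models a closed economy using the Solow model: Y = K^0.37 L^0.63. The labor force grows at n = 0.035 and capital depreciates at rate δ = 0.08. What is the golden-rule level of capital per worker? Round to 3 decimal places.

Capital per worker breaks even when investment replaces (n + δ)·k; here n + δ = 0.115.
Setting f'(k) = n+δ gives 0.37·k^(0.37−1) = 0.115, hence k_gold = (0.37/0.115)^(1/0.63) ≈ 6.3909.

k_gold ≈ 6.391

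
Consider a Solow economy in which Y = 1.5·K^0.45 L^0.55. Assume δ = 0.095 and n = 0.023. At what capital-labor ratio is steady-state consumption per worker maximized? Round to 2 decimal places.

k_gold ≈ 23.83

Break-even investment rate: n + δ = 0.023 + 0.095 = 0.118.
At the golden rule the marginal product of capital equals n+δ: 0.45·1.5·k^(0.45−1) = 0.118. Solving, k_gold = (0.45·1.5/0.118)^(1/0.55) ≈ 23.8304.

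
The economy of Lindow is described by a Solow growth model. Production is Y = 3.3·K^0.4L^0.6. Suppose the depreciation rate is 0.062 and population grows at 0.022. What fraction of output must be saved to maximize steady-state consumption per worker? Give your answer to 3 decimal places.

s_gold = 0.400

Break-even investment rate: n + δ = 0.022 + 0.062 = 0.084.
At the golden rule MPK = n+δ, and in any Cobb-Douglas steady state s = (n+δ)·k/y = MPK·k/y = capital's share 0.4.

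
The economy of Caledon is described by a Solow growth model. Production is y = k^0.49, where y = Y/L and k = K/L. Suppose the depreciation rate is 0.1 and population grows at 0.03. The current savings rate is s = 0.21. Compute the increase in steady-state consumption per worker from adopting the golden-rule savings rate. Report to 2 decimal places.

Capital per worker breaks even when investment replaces (n + δ)·k; here n + δ = 0.13.
Current steady state (s = 0.21): k* = (0.21/0.13)^(1/0.51) ≈ 2.5609, y* = 2.5609^0.49 ≈ 1.5853, c* = (1−0.21)·1.5853 ≈ 1.2524.
Maximizing c = f(k) − (n+δ)·k gives f'(k) = n+δ, i.e. 0.49·k^(0.49−1) = 0.13, so k_gold = (0.49/0.13)^(1/0.51) ≈ 13.4868.
y_gold = 13.4868^0.49 ≈ 3.5781, c_gold = y_gold − 0.13·k_gold ≈ 1.8248.
Gain: Δc = 1.8248 − 1.2524 ≈ 0.5725.

Δc ≈ 0.57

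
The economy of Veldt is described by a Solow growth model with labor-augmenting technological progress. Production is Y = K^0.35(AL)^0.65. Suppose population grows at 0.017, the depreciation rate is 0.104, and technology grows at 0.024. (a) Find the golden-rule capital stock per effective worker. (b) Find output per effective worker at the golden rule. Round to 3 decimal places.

n + g + δ = 0.017 + 0.024 + 0.104 = 0.145.
Golden rule sets MPK = n+g+δ: 0.35·k^(0.35−1) = 0.145, so k_gold = (0.35/0.145)^(1/0.65) ≈ 3.8794.
y_gold = 3.8794^0.35 ≈ 1.6072.

(a) k_gold ≈ 3.879; (b) y_gold ≈ 1.607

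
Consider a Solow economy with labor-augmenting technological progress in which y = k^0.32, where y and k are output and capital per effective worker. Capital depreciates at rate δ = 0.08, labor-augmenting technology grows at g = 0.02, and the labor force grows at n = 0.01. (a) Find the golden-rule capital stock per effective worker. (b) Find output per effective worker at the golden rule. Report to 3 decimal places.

(a) k_gold ≈ 4.808; (b) y_gold ≈ 1.653

Break-even investment rate: n + g + δ = 0.01 + 0.02 + 0.08 = 0.11.
At the golden rule the marginal product of capital equals n+g+δ: 0.32·k^(0.32−1) = 0.11. Solving, k_gold = (0.32/0.11)^(1/0.68) ≈ 4.8083.
y_gold = 4.8083^0.32 ≈ 1.6529.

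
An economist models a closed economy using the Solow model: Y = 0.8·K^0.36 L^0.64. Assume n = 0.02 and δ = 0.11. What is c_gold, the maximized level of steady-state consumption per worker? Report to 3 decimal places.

c_gold ≈ 0.801

Break-even investment rate: n + δ = 0.02 + 0.11 = 0.13.
Setting f'(k) = n+δ gives 0.36·0.8·k^(0.36−1) = 0.13, hence k_gold = (0.36·0.8/0.13)^(1/0.64) ≈ 3.4655.
y_gold = 0.8·3.4655^0.36 ≈ 1.2514.
c_gold = y_gold − (n+δ)·k_gold = 1.2514 − 0.13·3.4655 ≈ 0.8009.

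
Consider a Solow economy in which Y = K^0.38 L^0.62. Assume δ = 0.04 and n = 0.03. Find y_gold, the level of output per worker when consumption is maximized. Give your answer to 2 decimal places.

y_gold ≈ 2.82

n + δ = 0.03 + 0.04 = 0.07.
Maximizing c = f(k) − (n+δ)·k gives f'(k) = n+δ, i.e. 0.38·k^(0.38−1) = 0.07, so k_gold = (0.38/0.07)^(1/0.62) ≈ 15.3101.
Output: y_gold = k_gold^0.38 = 15.3101^0.38 ≈ 2.8203.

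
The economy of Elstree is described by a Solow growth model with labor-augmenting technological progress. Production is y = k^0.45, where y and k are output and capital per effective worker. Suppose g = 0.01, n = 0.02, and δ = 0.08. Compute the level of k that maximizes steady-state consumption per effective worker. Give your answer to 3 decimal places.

n + g + δ = 0.02 + 0.01 + 0.08 = 0.11.
At the golden rule the marginal product of capital equals n+g+δ: 0.45·k^(0.45−1) = 0.11. Solving, k_gold = (0.45/0.11)^(1/0.55) ≈ 12.9539.

k_gold ≈ 12.954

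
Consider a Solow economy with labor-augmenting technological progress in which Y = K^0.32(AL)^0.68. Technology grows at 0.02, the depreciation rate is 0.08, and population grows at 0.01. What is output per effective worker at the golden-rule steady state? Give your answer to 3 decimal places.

y_gold ≈ 1.653

Break-even investment rate: n + g + δ = 0.01 + 0.02 + 0.08 = 0.11.
Setting f'(k) = n+g+δ gives 0.32·k^(0.32−1) = 0.11, hence k_gold = (0.32/0.11)^(1/0.68) ≈ 4.8083.
Output: y_gold = k_gold^0.32 = 4.8083^0.32 ≈ 1.6529.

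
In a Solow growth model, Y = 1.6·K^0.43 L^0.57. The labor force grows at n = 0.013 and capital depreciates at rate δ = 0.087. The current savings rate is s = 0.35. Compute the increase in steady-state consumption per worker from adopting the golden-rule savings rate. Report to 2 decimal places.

n + δ = 0.013 + 0.087 = 0.1.
Current steady state (s = 0.35): k* = (0.35·1.6/0.1)^(1/0.57) ≈ 20.5405, y* = 1.6·20.5405^0.43 ≈ 5.8687, c* = (1−0.35)·5.8687 ≈ 3.8147.
Golden rule sets MPK = n+δ: 0.43·1.6·k^(0.43−1) = 0.1, so k_gold = (0.43·1.6/0.1)^(1/0.57) ≈ 29.4750.
y_gold = 1.6·29.4750^0.43 ≈ 6.8546, c_gold = y_gold − 0.1·k_gold ≈ 3.9071.
Gain: Δc = 3.9071 − 3.8147 ≈ 0.0925.

Δc ≈ 0.09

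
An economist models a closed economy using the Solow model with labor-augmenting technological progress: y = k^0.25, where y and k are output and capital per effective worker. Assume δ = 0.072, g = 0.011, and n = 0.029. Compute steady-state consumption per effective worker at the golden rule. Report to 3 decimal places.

The effective depreciation rate is n + g + δ = 0.029 + 0.011 + 0.072 = 0.112.
At the golden rule the marginal product of capital equals n+g+δ: 0.25·k^(0.25−1) = 0.112. Solving, k_gold = (0.25/0.112)^(1/0.75) ≈ 2.9172.
y_gold = 2.9172^0.25 ≈ 1.3069.
c_gold = y_gold − (n+g+δ)·k_gold = 1.3069 − 0.112·2.9172 ≈ 0.9802.

c_gold ≈ 0.980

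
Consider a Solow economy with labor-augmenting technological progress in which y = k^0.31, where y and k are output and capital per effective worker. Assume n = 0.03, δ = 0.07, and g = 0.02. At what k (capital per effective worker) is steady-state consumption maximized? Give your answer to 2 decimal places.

Capital per effective worker breaks even when investment replaces (n + g + δ)·k; here n + g + δ = 0.12.
At the golden rule the marginal product of capital equals n+g+δ: 0.31·k^(0.31−1) = 0.12. Solving, k_gold = (0.31/0.12)^(1/0.69) ≈ 3.9570.

k_gold ≈ 3.96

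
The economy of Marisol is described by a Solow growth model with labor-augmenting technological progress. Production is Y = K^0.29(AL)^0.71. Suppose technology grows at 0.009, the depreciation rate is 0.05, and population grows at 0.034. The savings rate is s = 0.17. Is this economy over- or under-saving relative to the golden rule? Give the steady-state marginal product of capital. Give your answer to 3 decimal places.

n + g + δ = 0.034 + 0.009 + 0.05 = 0.093.
Steady-state k*: s·k^0.29 = 0.093·k gives k* = (0.17/0.093)^(1/0.71) ≈ 2.3387.
MPK = 0.29·2.3387^(-0.71) ≈ 0.1586.
MPK > n+g+δ = 0.093, so the economy is dynamically efficient (under-saving).

under-saving; MPK ≈ 0.159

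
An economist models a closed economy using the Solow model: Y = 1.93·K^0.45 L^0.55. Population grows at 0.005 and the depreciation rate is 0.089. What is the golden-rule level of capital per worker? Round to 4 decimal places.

k_gold ≈ 56.9787

n + δ = 0.005 + 0.089 = 0.094.
Golden rule sets MPK = n+δ: 0.45·1.93·k^(0.45−1) = 0.094, so k_gold = (0.45·1.93/0.094)^(1/0.55) ≈ 56.9787.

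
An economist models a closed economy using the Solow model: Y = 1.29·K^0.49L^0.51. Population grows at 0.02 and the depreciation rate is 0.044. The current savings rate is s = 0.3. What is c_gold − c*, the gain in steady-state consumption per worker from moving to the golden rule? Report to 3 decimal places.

Capital per worker breaks even when investment replaces (n + δ)·k; here n + δ = 0.064.
Current steady state (s = 0.3): k* = (0.3·1.29/0.064)^(1/0.51) ≈ 34.0733, y* = 1.29·34.0733^0.49 ≈ 7.2690, c* = (1−0.3)·7.2690 ≈ 5.0883.
Golden rule sets MPK = n+δ: 0.49·1.29·k^(0.49−1) = 0.064, so k_gold = (0.49·1.29/0.064)^(1/0.51) ≈ 89.1677.
y_gold = 1.29·89.1677^0.49 ≈ 11.6464, c_gold = y_gold − 0.064·k_gold ≈ 5.9397.
Gain: Δc = 5.9397 − 5.0883 ≈ 0.8514.

Δc ≈ 0.851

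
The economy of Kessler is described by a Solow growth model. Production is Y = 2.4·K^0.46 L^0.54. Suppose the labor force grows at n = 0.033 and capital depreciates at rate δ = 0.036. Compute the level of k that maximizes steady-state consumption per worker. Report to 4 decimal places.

k_gold ≈ 169.7664

The effective depreciation rate is n + δ = 0.033 + 0.036 = 0.069.
Setting f'(k) = n+δ gives 0.46·2.4·k^(0.46−1) = 0.069, hence k_gold = (0.46·2.4/0.069)^(1/0.54) ≈ 169.7664.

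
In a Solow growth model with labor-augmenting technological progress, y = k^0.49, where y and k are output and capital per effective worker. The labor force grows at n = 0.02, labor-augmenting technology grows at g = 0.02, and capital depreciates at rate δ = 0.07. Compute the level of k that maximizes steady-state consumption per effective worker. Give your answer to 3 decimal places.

k_gold ≈ 18.714

The effective depreciation rate is n + g + δ = 0.02 + 0.02 + 0.07 = 0.11.
Golden rule sets MPK = n+g+δ: 0.49·k^(0.49−1) = 0.11, so k_gold = (0.49/0.11)^(1/0.51) ≈ 18.7139.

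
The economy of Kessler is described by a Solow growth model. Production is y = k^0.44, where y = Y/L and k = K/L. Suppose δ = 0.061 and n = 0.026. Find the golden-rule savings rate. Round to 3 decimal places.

s_gold = 0.440

The effective depreciation rate is n + δ = 0.026 + 0.061 = 0.087.
At the golden rule MPK = n+δ, and in any Cobb-Douglas steady state s = (n+δ)·k/y = MPK·k/y = capital's share 0.44.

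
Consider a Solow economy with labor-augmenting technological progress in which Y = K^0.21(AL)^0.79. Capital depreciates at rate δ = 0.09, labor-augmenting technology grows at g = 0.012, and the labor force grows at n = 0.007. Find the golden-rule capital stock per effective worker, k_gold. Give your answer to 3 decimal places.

k_gold ≈ 2.293

Break-even investment rate: n + g + δ = 0.007 + 0.012 + 0.09 = 0.109.
Maximizing c = f(k) − (n+g+δ)·k gives f'(k) = n+g+δ, i.e. 0.21·k^(0.21−1) = 0.109, so k_gold = (0.21/0.109)^(1/0.79) ≈ 2.2935.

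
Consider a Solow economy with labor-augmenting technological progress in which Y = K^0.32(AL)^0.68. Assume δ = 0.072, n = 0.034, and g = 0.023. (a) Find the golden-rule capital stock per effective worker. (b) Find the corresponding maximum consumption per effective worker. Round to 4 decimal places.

n + g + δ = 0.034 + 0.023 + 0.072 = 0.129.
Golden rule sets MPK = n+g+δ: 0.32·k^(0.32−1) = 0.129, so k_gold = (0.32/0.129)^(1/0.68) ≈ 3.8040.
y_gold = 3.8040^0.32 ≈ 1.5335; c_gold = y_gold − 0.129·k_gold ≈ 1.0428.

(a) k_gold ≈ 3.8040; (b) c_gold ≈ 1.0428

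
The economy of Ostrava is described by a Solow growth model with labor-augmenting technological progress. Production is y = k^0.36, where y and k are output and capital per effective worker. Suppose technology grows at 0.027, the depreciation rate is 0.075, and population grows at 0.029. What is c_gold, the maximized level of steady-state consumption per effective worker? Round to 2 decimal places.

Capital per effective worker breaks even when investment replaces (n + g + δ)·k; here n + g + δ = 0.131.
Setting f'(k) = n+g+δ gives 0.36·k^(0.36−1) = 0.131, hence k_gold = (0.36/0.131)^(1/0.64) ≈ 4.8527.
y_gold = 4.8527^0.36 ≈ 1.7659.
c_gold = y_gold − (n+g+δ)·k_gold = 1.7659 − 0.131·4.8527 ≈ 1.1301.

c_gold ≈ 1.13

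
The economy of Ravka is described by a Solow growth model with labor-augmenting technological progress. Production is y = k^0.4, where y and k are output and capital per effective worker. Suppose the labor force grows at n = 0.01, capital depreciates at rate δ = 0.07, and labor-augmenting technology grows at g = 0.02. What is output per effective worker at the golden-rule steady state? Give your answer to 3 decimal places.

y_gold ≈ 2.520

Break-even investment rate: n + g + δ = 0.01 + 0.02 + 0.07 = 0.1.
Setting f'(k) = n+g+δ gives 0.4·k^(0.4−1) = 0.1, hence k_gold = (0.4/0.1)^(1/0.6) ≈ 10.0794.
Output: y_gold = k_gold^0.4 = 10.0794^0.4 ≈ 2.5198.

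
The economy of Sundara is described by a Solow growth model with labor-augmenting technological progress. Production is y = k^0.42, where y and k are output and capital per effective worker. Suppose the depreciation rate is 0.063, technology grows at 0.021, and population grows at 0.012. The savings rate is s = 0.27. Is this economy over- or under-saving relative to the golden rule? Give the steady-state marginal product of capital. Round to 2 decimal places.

under-saving; MPK ≈ 0.15

n + g + δ = 0.012 + 0.021 + 0.063 = 0.096.
Steady-state k*: s·k^0.42 = 0.096·k gives k* = (0.27/0.096)^(1/0.58) ≈ 5.9470.
MPK = 0.42·5.9470^(-0.58) ≈ 0.1493.
MPK > n+g+δ = 0.096, so the economy is dynamically efficient (under-saving).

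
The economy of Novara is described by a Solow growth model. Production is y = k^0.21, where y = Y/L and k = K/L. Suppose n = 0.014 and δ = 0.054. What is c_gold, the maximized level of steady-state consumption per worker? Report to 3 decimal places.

Capital per worker breaks even when investment replaces (n + δ)·k; here n + δ = 0.068.
At the golden rule the marginal product of capital equals n+δ: 0.21·k^(0.21−1) = 0.068. Solving, k_gold = (0.21/0.068)^(1/0.79) ≈ 4.1676.
y_gold = 4.1676^0.21 ≈ 1.3495.
c_gold = y_gold − (n+δ)·k_gold = 1.3495 − 0.068·4.1676 ≈ 1.0661.

c_gold ≈ 1.066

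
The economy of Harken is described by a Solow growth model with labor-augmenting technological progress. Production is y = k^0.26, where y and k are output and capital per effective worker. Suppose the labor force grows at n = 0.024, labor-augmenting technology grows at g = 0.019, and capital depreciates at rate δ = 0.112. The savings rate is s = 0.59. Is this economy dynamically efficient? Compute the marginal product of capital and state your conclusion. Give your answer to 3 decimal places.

Capital per effective worker breaks even when investment replaces (n + g + δ)·k; here n + g + δ = 0.155.
Steady-state k*: s·k^0.26 = 0.155·k gives k* = (0.59/0.155)^(1/0.74) ≈ 6.0882.
MPK = 0.26·6.0882^(-0.74) ≈ 0.0683.
MPK < n+g+δ = 0.155, so the economy is dynamically inefficient (over-saving).

dynamically inefficient; MPK ≈ 0.068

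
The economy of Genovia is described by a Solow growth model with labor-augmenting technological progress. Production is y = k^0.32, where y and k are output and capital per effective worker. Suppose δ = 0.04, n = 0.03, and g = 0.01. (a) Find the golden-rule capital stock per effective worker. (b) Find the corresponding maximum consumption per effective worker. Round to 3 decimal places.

(a) k_gold ≈ 7.680; (b) c_gold ≈ 1.306

The effective depreciation rate is n + g + δ = 0.03 + 0.01 + 0.04 = 0.08.
At the golden rule the marginal product of capital equals n+g+δ: 0.32·k^(0.32−1) = 0.08. Solving, k_gold = (0.32/0.08)^(1/0.68) ≈ 7.6804.
y_gold = 7.6804^0.32 ≈ 1.9201; c_gold = y_gold − 0.08·k_gold ≈ 1.3057.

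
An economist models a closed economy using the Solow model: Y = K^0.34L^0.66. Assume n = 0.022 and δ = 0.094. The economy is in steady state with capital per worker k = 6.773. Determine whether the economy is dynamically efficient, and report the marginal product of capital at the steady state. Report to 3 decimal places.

dynamically inefficient; MPK ≈ 0.096

Capital per worker breaks even when investment replaces (n + δ)·k; here n + δ = 0.116.
MPK = 0.34·k^(0.34−1) = 0.34·6.773^(-0.66) ≈ 0.0962.
MPK < 0.116, so the economy is dynamically inefficient (over-saving).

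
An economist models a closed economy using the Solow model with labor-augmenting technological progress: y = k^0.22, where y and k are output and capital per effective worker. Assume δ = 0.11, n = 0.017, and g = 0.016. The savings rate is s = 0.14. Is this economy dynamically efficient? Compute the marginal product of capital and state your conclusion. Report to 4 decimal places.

Capital per effective worker breaks even when investment replaces (n + g + δ)·k; here n + g + δ = 0.143.
Steady-state k*: s·k^0.22 = 0.143·k gives k* = (0.14/0.143)^(1/0.78) ≈ 0.9732.
MPK = 0.22·0.9732^(-0.78) ≈ 0.2247.
MPK > n+g+δ = 0.143, so the economy is dynamically efficient (under-saving).

dynamically efficient; MPK ≈ 0.2247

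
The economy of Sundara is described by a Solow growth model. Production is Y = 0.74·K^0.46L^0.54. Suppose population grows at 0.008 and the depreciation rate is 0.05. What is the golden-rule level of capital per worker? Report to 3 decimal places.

k_gold ≈ 26.501

Capital per worker breaks even when investment replaces (n + δ)·k; here n + δ = 0.058.
At the golden rule the marginal product of capital equals n+δ: 0.46·0.74·k^(0.46−1) = 0.058. Solving, k_gold = (0.46·0.74/0.058)^(1/0.54) ≈ 26.5010.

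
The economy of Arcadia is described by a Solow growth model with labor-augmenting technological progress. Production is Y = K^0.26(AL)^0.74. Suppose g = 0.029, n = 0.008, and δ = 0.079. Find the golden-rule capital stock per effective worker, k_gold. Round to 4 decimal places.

Capital per effective worker breaks even when investment replaces (n + g + δ)·k; here n + g + δ = 0.116.
Golden rule sets MPK = n+g+δ: 0.26·k^(0.26−1) = 0.116, so k_gold = (0.26/0.116)^(1/0.74) ≈ 2.9762.

k_gold ≈ 2.9762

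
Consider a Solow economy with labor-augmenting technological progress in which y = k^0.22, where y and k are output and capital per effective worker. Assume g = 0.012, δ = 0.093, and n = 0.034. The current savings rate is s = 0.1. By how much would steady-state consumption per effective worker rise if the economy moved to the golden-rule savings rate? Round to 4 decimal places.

Δc ≈ 0.0677

n + g + δ = 0.034 + 0.012 + 0.093 = 0.139.
Current steady state (s = 0.1): k* = (0.1/0.139)^(1/0.78) ≈ 0.6556, y* = 0.6556^0.22 ≈ 0.9113, c* = (1−0.1)·0.9113 ≈ 0.8202.
At the golden rule the marginal product of capital equals n+g+δ: 0.22·k^(0.22−1) = 0.139. Solving, k_gold = (0.22/0.139)^(1/0.78) ≈ 1.8016.
y_gold = 1.8016^0.22 ≈ 1.1383, c_gold = y_gold − 0.139·k_gold ≈ 0.8878.
Gain: Δc = 0.8878 − 0.8202 ≈ 0.0677.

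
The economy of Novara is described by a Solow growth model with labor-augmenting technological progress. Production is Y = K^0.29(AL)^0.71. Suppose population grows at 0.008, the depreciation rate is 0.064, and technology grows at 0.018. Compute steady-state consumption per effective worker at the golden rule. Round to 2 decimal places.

c_gold ≈ 1.15

The effective depreciation rate is n + g + δ = 0.008 + 0.018 + 0.064 = 0.09.
Maximizing c = f(k) − (n+g+δ)·k gives f'(k) = n+g+δ, i.e. 0.29·k^(0.29−1) = 0.09, so k_gold = (0.29/0.09)^(1/0.71) ≈ 5.1965.
y_gold = 5.1965^0.29 ≈ 1.6127.
c_gold = y_gold − (n+g+δ)·k_gold = 1.6127 − 0.09·5.1965 ≈ 1.1450.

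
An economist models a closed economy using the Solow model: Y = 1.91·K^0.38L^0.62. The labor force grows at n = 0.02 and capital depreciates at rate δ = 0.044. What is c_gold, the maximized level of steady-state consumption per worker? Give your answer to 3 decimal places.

c_gold ≈ 5.246

Break-even investment rate: n + δ = 0.02 + 0.044 = 0.064.
At the golden rule the marginal product of capital equals n+δ: 0.38·1.91·k^(0.38−1) = 0.064. Solving, k_gold = (0.38·1.91/0.064)^(1/0.62) ≈ 50.2374.
y_gold = 1.91·50.2374^0.38 ≈ 8.4610.
c_gold = y_gold − (n+δ)·k_gold = 8.4610 − 0.064·50.2374 ≈ 5.2458.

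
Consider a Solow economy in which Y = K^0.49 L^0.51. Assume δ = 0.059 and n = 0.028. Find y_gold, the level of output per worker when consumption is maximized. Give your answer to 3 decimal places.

Break-even investment rate: n + δ = 0.028 + 0.059 = 0.087.
Golden rule sets MPK = n+δ: 0.49·k^(0.49−1) = 0.087, so k_gold = (0.49/0.087)^(1/0.51) ≈ 29.6425.
Output: y_gold = k_gold^0.49 = 29.6425^0.49 ≈ 5.2631.

y_gold ≈ 5.263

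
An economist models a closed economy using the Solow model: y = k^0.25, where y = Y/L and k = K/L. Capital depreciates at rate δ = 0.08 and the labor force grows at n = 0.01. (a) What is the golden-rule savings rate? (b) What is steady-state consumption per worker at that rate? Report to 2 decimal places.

(a) s_gold = 0.25; (b) c_gold ≈ 1.05

n + δ = 0.01 + 0.08 = 0.09.
For Cobb-Douglas, s_gold equals capital's share: s_gold = 0.25.
At the golden rule the marginal product of capital equals n+δ: 0.25·k^(0.25−1) = 0.09. Solving, k_gold = (0.25/0.09)^(1/0.75) ≈ 3.9048.
y_gold = 3.9048^0.25 ≈ 1.4057; c_gold = (1−0.25)·y_gold ≈ 1.0543.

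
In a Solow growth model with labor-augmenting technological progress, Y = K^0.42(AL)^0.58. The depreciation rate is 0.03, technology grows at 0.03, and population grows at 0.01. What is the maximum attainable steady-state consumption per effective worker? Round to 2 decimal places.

n + g + δ = 0.01 + 0.03 + 0.03 = 0.07.
Maximizing c = f(k) − (n+g+δ)·k gives f'(k) = n+g+δ, i.e. 0.42·k^(0.42−1) = 0.07, so k_gold = (0.42/0.07)^(1/0.58) ≈ 21.9604.
y_gold = 21.9604^0.42 ≈ 3.6601.
c_gold = y_gold − (n+g+δ)·k_gold = 3.6601 − 0.07·21.9604 ≈ 2.1228.

c_gold ≈ 2.12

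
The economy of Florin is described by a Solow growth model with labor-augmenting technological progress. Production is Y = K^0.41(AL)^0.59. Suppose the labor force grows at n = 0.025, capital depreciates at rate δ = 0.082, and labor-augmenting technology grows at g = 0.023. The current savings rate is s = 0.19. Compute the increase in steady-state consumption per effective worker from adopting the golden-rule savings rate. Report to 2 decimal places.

Δc ≈ 0.26

The effective depreciation rate is n + g + δ = 0.025 + 0.023 + 0.082 = 0.13.
Current steady state (s = 0.19): k* = (0.19/0.13)^(1/0.59) ≈ 1.9026, y* = 1.9026^0.41 ≈ 1.3018, c* = (1−0.19)·1.3018 ≈ 1.0544.
At the golden rule the marginal product of capital equals n+g+δ: 0.41·k^(0.41−1) = 0.13. Solving, k_gold = (0.41/0.13)^(1/0.59) ≈ 7.0064.
y_gold = 7.0064^0.41 ≈ 2.2215, c_gold = y_gold − 0.13·k_gold ≈ 1.3107.
Gain: Δc = 1.3107 − 1.0544 ≈ 0.2563.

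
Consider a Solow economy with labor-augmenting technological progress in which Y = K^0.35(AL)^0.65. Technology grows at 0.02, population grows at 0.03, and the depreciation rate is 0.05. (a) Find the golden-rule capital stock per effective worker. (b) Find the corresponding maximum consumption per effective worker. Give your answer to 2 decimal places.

n + g + δ = 0.03 + 0.02 + 0.05 = 0.1.
Golden rule sets MPK = n+g+δ: 0.35·k^(0.35−1) = 0.1, so k_gold = (0.35/0.1)^(1/0.65) ≈ 6.8711.
y_gold = 6.8711^0.35 ≈ 1.9632; c_gold = y_gold − 0.1·k_gold ≈ 1.2761.

(a) k_gold ≈ 6.87; (b) c_gold ≈ 1.28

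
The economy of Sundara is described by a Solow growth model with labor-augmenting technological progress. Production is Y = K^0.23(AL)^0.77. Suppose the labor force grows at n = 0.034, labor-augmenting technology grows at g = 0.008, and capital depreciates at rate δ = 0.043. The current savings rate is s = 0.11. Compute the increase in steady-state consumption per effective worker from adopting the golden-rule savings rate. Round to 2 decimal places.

Δc ≈ 0.08

n + g + δ = 0.034 + 0.008 + 0.043 = 0.085.
Current steady state (s = 0.11): k* = (0.11/0.085)^(1/0.77) ≈ 1.3977, y* = 1.3977^0.23 ≈ 1.0801, c* = (1−0.11)·1.0801 ≈ 0.9613.
Golden rule sets MPK = n+g+δ: 0.23·k^(0.23−1) = 0.085, so k_gold = (0.23/0.085)^(1/0.77) ≈ 3.6428.
y_gold = 3.6428^0.23 ≈ 1.3463, c_gold = y_gold − 0.085·k_gold ≈ 1.0366.
Gain: Δc = 1.0366 − 0.9613 ≈ 0.0754.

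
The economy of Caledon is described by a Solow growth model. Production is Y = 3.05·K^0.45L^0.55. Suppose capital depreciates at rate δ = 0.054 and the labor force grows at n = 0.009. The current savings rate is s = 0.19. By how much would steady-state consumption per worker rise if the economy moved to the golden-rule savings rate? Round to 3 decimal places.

n + δ = 0.009 + 0.054 = 0.063.
Current steady state (s = 0.19): k* = (0.19·3.05/0.063)^(1/0.55) ≈ 56.5204, y* = 3.05·56.5204^0.45 ≈ 18.7410, c* = (1−0.19)·18.7410 ≈ 15.1802.
Setting f'(k) = n+δ gives 0.45·3.05·k^(0.45−1) = 0.063, hence k_gold = (0.45·3.05/0.063)^(1/0.55) ≈ 271.0439.
y_gold = 3.05·271.0439^0.45 ≈ 37.9461, c_gold = y_gold − 0.063·k_gold ≈ 20.8704.
Gain: Δc = 20.8704 − 15.1802 ≈ 5.6902.

Δc ≈ 5.690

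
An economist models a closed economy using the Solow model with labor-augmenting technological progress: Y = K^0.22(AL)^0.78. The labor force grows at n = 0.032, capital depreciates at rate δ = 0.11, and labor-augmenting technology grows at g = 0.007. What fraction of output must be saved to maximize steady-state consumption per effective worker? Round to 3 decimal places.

n + g + δ = 0.032 + 0.007 + 0.11 = 0.149.
At the golden rule MPK = n+g+δ, and in any Cobb-Douglas steady state s = (n+g+δ)·k/y = MPK·k/y = capital's share 0.22.

s_gold = 0.220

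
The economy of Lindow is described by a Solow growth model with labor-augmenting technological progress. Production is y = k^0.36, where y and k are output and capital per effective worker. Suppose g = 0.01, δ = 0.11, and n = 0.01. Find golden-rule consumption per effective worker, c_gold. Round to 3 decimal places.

c_gold ≈ 1.135

n + g + δ = 0.01 + 0.01 + 0.11 = 0.13.
Golden rule sets MPK = n+g+δ: 0.36·k^(0.36−1) = 0.13, so k_gold = (0.36/0.13)^(1/0.64) ≈ 4.9112.
y_gold = 4.9112^0.36 ≈ 1.7735.
c_gold = y_gold − (n+g+δ)·k_gold = 1.7735 − 0.13·4.9112 ≈ 1.1350.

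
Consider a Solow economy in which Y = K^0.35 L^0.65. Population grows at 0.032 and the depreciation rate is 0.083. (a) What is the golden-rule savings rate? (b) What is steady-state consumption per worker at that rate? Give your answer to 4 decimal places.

(a) s_gold = 0.3500; (b) c_gold ≈ 1.1836

Break-even investment rate: n + δ = 0.032 + 0.083 = 0.115.
For Cobb-Douglas, s_gold equals capital's share: s_gold = 0.35.
Golden rule sets MPK = n+δ: 0.35·k^(0.35−1) = 0.115, so k_gold = (0.35/0.115)^(1/0.65) ≈ 5.5417.
y_gold = 5.5417^0.35 ≈ 1.8209; c_gold = (1−0.35)·y_gold ≈ 1.1836.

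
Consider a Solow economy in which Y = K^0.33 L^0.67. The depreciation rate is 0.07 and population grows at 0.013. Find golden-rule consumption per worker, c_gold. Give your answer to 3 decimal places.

Break-even investment rate: n + δ = 0.013 + 0.07 = 0.083.
Golden rule sets MPK = n+δ: 0.33·k^(0.33−1) = 0.083, so k_gold = (0.33/0.083)^(1/0.67) ≈ 7.8466.
y_gold = 7.8466^0.33 ≈ 1.9735.
c_gold = y_gold − (n+δ)·k_gold = 1.9735 − 0.083·7.8466 ≈ 1.3223.

c_gold ≈ 1.322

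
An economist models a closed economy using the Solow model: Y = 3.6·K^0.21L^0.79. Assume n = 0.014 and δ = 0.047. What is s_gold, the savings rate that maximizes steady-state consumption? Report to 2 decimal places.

s_gold = 0.21

n + δ = 0.014 + 0.047 = 0.061.
At the golden rule MPK = n+δ, and in any Cobb-Douglas steady state s = (n+δ)·k/y = MPK·k/y = capital's share 0.21.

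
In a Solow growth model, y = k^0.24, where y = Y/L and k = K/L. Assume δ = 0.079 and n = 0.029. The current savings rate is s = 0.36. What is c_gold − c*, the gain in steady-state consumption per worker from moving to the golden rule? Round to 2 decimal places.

Break-even investment rate: n + δ = 0.029 + 0.079 = 0.108.
Current steady state (s = 0.36): k* = (0.36/0.108)^(1/0.76) ≈ 4.8753, y* = 4.8753^0.24 ≈ 1.4626, c* = (1−0.36)·1.4626 ≈ 0.9361.
Maximizing c = f(k) − (n+δ)·k gives f'(k) = n+δ, i.e. 0.24·k^(0.24−1) = 0.108, so k_gold = (0.24/0.108)^(1/0.76) ≈ 2.8596.
y_gold = 2.8596^0.24 ≈ 1.2868, c_gold = y_gold − 0.108·k_gold ≈ 0.9780.
Gain: Δc = 0.9780 − 0.9361 ≈ 0.0419.

Δc ≈ 0.04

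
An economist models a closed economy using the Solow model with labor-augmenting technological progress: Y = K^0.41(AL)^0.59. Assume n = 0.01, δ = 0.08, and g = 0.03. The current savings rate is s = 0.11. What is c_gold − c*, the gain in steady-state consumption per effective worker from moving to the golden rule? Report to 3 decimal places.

Δc ≈ 0.548

Capital per effective worker breaks even when investment replaces (n + g + δ)·k; here n + g + δ = 0.12.
Current steady state (s = 0.11): k* = (0.11/0.12)^(1/0.59) ≈ 0.8629, y* = 0.8629^0.41 ≈ 0.9413, c* = (1−0.11)·0.9413 ≈ 0.8378.
Golden rule sets MPK = n+g+δ: 0.41·k^(0.41−1) = 0.12, so k_gold = (0.41/0.12)^(1/0.59) ≈ 8.0244.
y_gold = 8.0244^0.41 ≈ 2.3486, c_gold = y_gold − 0.12·k_gold ≈ 1.3857.
Gain: Δc = 1.3857 − 0.8378 ≈ 0.5479.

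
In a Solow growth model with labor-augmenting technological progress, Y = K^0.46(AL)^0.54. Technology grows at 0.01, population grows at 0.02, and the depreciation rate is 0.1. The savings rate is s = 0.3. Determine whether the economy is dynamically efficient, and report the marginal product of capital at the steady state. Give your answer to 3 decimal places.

n + g + δ = 0.02 + 0.01 + 0.1 = 0.13.
Steady-state k*: s·k^0.46 = 0.13·k gives k* = (0.3/0.13)^(1/0.54) ≈ 4.7049.
MPK = 0.46·4.7049^(-0.54) ≈ 0.1993.
MPK > n+g+δ = 0.13, so the economy is dynamically efficient (under-saving).

dynamically efficient; MPK ≈ 0.199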